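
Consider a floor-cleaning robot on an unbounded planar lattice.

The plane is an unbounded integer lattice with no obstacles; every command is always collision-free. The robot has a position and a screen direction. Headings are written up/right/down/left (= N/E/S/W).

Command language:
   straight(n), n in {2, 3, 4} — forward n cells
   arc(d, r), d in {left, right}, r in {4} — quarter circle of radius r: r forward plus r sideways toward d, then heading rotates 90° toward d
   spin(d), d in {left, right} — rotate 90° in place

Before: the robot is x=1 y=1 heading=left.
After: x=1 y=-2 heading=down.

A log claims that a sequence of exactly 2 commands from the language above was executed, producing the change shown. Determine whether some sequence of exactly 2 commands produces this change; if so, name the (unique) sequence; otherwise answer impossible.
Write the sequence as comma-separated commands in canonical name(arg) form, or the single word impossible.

key: running straight(3) before spin(left) would end elsewhere — order is forced
initial: x=1 y=1 heading=left
1. spin(left) → x=1 y=1 heading=down
2. straight(3) → x=1 y=-2 heading=down
uniquely the one of 49 2-step routes that fits.

spin(left), straight(3)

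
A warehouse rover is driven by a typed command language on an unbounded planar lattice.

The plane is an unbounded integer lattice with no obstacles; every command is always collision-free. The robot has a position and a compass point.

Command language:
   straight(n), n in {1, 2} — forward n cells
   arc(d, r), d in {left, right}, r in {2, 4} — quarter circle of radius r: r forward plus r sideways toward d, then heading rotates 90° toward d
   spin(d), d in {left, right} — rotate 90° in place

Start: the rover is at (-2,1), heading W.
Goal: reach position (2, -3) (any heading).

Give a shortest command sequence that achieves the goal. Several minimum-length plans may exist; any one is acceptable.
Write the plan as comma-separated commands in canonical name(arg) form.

spin(left), arc(left, 4)

initial: at (-2,1), heading W
step 1 (spin(left)): at (-2,1), heading S
step 2 (arc(left, 4)): at (2,-3), heading E
no 1-step plan works, so 2 is optimal.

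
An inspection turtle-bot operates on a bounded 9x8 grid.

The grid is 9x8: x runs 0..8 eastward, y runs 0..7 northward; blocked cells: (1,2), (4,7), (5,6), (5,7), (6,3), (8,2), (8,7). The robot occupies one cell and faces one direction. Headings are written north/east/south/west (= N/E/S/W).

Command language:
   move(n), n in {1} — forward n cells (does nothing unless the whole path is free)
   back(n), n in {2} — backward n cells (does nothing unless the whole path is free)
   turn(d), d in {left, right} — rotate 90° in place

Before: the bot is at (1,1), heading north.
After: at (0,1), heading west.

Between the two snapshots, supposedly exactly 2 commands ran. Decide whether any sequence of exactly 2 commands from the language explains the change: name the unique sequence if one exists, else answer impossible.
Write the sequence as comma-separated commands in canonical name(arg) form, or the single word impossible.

key: position moved to (0,1) AND the heading swung to W — translation plus rotation needed
begin: at (1,1), heading north
1. turn(left) → at (1,1), heading west
2. move(1) → at (0,1), heading west
no other 2-command option fits: unique.

turn(left), move(1)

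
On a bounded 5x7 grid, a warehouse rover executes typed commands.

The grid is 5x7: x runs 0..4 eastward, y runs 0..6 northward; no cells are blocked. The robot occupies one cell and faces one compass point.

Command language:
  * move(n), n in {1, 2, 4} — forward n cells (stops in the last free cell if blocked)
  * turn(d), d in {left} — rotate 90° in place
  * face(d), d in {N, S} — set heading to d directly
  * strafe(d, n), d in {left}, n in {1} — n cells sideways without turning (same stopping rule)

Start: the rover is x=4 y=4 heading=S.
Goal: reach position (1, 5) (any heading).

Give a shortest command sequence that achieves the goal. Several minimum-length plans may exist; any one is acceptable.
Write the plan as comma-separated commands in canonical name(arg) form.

from: x=4 y=4 heading=S
1. face(N) → x=4 y=4 heading=N
2. move(1) → x=4 y=5 heading=N
3. turn(left) → x=4 y=5 heading=W
4. move(2) → x=2 y=5 heading=W
5. move(1) → x=1 y=5 heading=W
shorter routes all fall short; 5 is best.

face(N), move(1), turn(left), move(2), move(1)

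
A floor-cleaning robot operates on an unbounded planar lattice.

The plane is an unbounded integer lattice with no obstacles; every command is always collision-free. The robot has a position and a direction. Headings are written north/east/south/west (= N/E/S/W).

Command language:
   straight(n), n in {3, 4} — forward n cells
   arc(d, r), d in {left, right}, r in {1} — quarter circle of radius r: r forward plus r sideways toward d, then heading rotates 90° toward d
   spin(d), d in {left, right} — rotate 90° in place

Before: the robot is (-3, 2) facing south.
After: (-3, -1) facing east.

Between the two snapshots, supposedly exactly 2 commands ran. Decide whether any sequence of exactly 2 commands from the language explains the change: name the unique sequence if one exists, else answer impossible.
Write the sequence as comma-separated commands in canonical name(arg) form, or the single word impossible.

straight(3), spin(left)

key: cell and facing (now E) both changed — the 2 commands mix motion and turning
start: (-3, 2) facing south
t=1 straight(3) ⇒ (-3, -1) facing south
t=2 spin(left) ⇒ (-3, -1) facing east
no rival 2-sequence matches.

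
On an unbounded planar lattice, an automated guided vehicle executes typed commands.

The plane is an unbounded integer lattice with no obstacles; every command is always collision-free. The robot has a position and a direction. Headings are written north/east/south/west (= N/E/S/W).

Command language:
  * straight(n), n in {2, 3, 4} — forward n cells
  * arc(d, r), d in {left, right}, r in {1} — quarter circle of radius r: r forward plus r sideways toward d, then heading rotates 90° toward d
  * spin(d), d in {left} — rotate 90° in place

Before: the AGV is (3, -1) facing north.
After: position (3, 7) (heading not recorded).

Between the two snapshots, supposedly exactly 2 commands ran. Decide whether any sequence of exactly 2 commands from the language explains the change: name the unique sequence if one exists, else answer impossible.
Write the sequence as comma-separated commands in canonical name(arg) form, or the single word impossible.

start: (3, -1) facing north
1. straight(4) → (3, 3) facing north
2. straight(4) → (3, 7) facing north
uniquely the one of 36 2-step routes that fits.

straight(4), straight(4)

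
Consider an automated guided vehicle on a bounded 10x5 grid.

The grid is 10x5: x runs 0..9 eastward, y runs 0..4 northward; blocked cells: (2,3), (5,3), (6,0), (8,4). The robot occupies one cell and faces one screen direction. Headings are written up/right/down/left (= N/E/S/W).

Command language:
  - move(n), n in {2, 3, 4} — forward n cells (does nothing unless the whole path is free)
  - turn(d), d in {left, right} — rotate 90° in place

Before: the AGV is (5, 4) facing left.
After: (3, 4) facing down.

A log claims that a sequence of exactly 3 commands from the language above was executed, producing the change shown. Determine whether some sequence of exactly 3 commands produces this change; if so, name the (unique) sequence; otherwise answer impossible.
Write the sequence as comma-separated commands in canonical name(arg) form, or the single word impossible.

key: cell and facing (now S) both changed — the 3 commands mix motion and turning
start: (5, 4) facing left
step 1 (move(2)): (3, 4) facing left
step 2 (move(4)): (3, 4) facing left
step 3 (turn(left)): (3, 4) facing down
uniquely the one of 125 3-step routes that fits.

move(2), move(4), turn(left)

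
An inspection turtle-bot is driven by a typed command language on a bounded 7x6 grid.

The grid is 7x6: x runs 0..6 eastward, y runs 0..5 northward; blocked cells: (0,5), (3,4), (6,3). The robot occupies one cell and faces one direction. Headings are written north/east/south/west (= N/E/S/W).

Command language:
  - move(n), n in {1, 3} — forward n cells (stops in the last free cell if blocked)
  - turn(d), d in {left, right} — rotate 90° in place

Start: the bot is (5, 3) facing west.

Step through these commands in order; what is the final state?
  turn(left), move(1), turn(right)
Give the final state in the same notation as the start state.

from: (5, 3) facing west
[1] after turn(left): (5, 3) facing south
[2] after move(1): (5, 2) facing south
[3] after turn(right): (5, 2) facing west

(5, 2) facing west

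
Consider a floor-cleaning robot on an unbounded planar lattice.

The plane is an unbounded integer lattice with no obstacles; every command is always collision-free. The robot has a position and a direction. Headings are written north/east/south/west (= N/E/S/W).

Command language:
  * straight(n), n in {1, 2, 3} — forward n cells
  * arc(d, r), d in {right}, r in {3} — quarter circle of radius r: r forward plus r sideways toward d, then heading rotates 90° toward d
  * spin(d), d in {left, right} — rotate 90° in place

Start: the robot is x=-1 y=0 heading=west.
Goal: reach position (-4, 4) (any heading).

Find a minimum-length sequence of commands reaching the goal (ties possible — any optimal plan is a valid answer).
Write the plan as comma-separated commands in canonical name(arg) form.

t0: x=-1 y=0 heading=west
step 1 (arc(right, 3)): x=-4 y=3 heading=north
step 2 (straight(1)): x=-4 y=4 heading=north
shorter routes all fall short; 2 is best.

arc(right, 3), straight(1)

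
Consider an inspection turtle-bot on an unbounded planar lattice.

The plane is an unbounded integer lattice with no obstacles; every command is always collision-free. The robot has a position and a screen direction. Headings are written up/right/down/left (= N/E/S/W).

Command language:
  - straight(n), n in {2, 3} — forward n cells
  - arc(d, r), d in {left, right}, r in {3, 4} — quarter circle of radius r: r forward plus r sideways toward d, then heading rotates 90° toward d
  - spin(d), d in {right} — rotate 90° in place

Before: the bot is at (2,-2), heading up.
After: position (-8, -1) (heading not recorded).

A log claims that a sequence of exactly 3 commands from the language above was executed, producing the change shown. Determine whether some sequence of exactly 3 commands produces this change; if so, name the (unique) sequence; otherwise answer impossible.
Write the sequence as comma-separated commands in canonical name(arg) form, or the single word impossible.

key: running arc(left, 3) before arc(left, 4) would end elsewhere — order is forced
begin: at (2,-2), heading up
[1] after arc(left, 4): at (-2,2), heading left
[2] after straight(3): at (-5,2), heading left
[3] after arc(left, 3): at (-8,-1), heading down
no other 3-command option fits: unique.

arc(left, 4), straight(3), arc(left, 3)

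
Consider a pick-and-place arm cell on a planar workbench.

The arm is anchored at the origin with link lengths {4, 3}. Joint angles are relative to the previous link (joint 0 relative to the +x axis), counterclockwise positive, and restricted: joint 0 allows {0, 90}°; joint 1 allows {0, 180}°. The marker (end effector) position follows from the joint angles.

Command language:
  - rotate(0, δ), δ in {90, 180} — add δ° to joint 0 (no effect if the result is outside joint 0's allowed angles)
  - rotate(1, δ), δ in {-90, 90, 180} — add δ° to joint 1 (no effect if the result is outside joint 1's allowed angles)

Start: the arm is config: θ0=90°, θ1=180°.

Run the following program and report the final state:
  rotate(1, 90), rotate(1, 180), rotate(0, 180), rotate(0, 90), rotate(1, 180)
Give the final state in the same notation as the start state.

config: θ0=90°, θ1=180°

from: config: θ0=90°, θ1=180°
step 1 (rotate(1, 90)): config: θ0=90°, θ1=180°
step 2 (rotate(1, 180)): config: θ0=90°, θ1=0°
step 3 (rotate(0, 180)): config: θ0=90°, θ1=0°
step 4 (rotate(0, 90)): config: θ0=90°, θ1=0°
step 5 (rotate(1, 180)): config: θ0=90°, θ1=180°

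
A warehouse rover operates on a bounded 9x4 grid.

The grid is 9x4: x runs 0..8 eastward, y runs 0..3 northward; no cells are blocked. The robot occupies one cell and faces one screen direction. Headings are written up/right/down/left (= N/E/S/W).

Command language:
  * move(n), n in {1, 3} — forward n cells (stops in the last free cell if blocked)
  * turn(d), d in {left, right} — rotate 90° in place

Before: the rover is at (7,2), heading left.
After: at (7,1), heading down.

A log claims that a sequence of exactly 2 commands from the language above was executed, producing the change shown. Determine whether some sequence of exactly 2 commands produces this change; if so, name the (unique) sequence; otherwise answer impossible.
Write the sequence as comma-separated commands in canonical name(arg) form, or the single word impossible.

key: running move(1) before turn(left) would end elsewhere — order is forced
from: at (7,2), heading left
1. turn(left) → at (7,2), heading down
2. move(1) → at (7,1), heading down
all 16 alternatives checked — unique.

turn(left), move(1)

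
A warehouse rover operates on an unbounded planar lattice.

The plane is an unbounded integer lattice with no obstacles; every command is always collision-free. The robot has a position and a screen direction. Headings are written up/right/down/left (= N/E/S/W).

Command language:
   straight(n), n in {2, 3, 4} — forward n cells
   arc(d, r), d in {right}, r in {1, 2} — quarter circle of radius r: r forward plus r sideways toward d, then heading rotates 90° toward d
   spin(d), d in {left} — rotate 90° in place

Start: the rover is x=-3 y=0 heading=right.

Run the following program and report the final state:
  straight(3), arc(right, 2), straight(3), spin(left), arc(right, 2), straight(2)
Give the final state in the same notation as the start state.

x=4 y=-9 heading=down

initial: x=-3 y=0 heading=right
t=1 straight(3) ⇒ x=0 y=0 heading=right
t=2 arc(right, 2) ⇒ x=2 y=-2 heading=down
t=3 straight(3) ⇒ x=2 y=-5 heading=down
t=4 spin(left) ⇒ x=2 y=-5 heading=right
t=5 arc(right, 2) ⇒ x=4 y=-7 heading=down
t=6 straight(2) ⇒ x=4 y=-9 heading=down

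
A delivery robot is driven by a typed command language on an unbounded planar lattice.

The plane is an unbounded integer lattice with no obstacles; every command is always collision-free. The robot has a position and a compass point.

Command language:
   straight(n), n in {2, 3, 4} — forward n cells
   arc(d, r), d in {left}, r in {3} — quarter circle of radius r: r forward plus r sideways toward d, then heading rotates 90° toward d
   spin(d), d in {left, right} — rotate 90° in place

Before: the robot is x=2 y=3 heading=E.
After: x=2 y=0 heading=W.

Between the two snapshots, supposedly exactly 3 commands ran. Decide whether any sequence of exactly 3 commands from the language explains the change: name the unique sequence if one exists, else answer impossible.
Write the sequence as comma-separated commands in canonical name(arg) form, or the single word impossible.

key: position moved to (2,0) AND the heading swung to W — translation plus rotation needed
start: x=2 y=3 heading=E
1. spin(right) → x=2 y=3 heading=S
2. straight(3) → x=2 y=0 heading=S
3. spin(right) → x=2 y=0 heading=W
all 216 alternatives checked — unique.

spin(right), straight(3), spin(right)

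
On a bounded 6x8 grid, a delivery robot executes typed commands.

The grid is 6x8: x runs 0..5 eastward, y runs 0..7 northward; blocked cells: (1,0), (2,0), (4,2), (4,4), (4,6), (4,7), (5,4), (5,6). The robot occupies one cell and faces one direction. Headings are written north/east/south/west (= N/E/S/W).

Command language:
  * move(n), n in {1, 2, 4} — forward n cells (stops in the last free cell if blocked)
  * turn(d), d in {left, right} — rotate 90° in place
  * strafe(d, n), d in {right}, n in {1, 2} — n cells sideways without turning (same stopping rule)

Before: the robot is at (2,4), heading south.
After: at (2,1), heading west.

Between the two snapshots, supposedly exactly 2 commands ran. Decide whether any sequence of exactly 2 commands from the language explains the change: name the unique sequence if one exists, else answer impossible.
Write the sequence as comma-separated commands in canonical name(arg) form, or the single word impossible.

move(4), turn(right)

key: order matters: swapping move(4) and turn(right) lands elsewhere
begin: at (2,4), heading south
[1] after move(4): at (2,1), heading south
[2] after turn(right): at (2,1), heading west
no other 2-command option fits: unique.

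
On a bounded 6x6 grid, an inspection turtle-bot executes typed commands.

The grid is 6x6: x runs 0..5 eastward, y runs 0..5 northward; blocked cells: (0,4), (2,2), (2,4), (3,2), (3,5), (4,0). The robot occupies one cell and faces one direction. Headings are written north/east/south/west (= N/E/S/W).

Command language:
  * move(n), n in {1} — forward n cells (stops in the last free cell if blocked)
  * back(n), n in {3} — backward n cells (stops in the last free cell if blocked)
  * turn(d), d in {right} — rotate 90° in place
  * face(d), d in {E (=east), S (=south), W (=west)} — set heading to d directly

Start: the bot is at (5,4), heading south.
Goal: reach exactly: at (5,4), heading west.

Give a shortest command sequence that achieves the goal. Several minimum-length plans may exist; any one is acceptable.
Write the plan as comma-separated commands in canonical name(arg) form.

face(W)

t0: at (5,4), heading south
t=1 face(W) ⇒ at (5,4), heading west
shorter routes all fall short; 1 is best.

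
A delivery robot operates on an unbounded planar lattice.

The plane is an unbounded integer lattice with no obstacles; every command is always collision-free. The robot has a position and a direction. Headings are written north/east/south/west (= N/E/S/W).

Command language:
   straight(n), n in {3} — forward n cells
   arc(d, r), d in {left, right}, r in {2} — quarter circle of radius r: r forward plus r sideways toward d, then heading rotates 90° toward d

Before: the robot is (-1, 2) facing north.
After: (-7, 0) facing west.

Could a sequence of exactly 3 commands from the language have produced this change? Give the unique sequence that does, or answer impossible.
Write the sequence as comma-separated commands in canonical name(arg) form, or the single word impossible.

key: running arc(right, 2) before arc(left, 2) would end elsewhere — order is forced
t0: (-1, 2) facing north
[1] after arc(left, 2): (-3, 4) facing west
[2] after arc(left, 2): (-5, 2) facing south
[3] after arc(right, 2): (-7, 0) facing west
no other 3-command option fits: unique.

arc(left, 2), arc(left, 2), arc(right, 2)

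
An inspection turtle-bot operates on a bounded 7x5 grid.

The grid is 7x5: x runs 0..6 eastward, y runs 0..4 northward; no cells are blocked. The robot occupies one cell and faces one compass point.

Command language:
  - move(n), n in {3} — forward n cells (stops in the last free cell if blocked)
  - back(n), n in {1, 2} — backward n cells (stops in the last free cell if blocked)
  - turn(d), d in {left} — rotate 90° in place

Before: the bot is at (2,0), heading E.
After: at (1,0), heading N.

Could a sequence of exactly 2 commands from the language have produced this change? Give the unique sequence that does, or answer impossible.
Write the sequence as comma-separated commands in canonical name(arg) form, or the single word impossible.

key: position moved to (1,0) AND the heading swung to N — translation plus rotation needed
from: at (2,0), heading E
1. back(1) → at (1,0), heading E
2. turn(left) → at (1,0), heading N
no rival 2-sequence matches.

back(1), turn(left)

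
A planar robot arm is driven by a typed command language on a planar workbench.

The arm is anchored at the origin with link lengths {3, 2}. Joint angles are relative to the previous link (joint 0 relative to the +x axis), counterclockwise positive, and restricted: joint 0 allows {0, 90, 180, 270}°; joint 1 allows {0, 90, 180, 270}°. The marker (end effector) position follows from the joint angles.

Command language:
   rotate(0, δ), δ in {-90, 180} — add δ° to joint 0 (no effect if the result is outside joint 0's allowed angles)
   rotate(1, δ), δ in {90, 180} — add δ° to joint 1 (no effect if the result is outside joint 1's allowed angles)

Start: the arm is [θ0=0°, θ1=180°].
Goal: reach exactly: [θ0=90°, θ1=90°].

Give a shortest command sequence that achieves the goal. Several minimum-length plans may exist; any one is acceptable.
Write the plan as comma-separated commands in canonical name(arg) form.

from: [θ0=0°, θ1=180°]
1. rotate(1, 180) → [θ0=0°, θ1=0°]
2. rotate(0, -90) → [θ0=270°, θ1=0°]
3. rotate(0, 180) → [θ0=90°, θ1=0°]
4. rotate(1, 90) → [θ0=90°, θ1=90°]
no 3-step plan works, so 4 is optimal.

rotate(1, 180), rotate(0, -90), rotate(0, 180), rotate(1, 90)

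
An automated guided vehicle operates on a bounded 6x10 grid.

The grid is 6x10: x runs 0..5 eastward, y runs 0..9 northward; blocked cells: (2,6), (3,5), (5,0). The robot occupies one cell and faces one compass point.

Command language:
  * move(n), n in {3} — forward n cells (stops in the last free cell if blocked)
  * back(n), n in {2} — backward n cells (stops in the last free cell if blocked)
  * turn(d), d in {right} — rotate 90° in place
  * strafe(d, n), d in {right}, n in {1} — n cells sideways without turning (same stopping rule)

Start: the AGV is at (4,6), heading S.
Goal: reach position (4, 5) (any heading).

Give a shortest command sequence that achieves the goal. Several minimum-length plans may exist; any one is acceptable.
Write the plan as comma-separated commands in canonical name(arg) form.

t0: at (4,6), heading S
step 1 (back(2)): at (4,8), heading S
step 2 (move(3)): at (4,5), heading S
nothing shorter than 2 reaches the goal.

back(2), move(3)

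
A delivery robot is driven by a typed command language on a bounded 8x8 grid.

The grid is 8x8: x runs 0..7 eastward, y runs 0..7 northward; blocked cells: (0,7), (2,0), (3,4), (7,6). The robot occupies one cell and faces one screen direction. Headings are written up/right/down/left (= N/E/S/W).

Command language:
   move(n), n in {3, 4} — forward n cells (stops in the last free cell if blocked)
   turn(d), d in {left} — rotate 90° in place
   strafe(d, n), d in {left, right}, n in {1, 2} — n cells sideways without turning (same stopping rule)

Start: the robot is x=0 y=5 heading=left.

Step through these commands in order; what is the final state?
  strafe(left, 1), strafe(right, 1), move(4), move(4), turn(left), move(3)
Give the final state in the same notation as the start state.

start: x=0 y=5 heading=left
step 1 (strafe(left, 1)): x=0 y=4 heading=left
step 2 (strafe(right, 1)): x=0 y=5 heading=left
step 3 (move(4)): x=0 y=5 heading=left
step 4 (move(4)): x=0 y=5 heading=left
step 5 (turn(left)): x=0 y=5 heading=down
step 6 (move(3)): x=0 y=2 heading=down

x=0 y=2 heading=down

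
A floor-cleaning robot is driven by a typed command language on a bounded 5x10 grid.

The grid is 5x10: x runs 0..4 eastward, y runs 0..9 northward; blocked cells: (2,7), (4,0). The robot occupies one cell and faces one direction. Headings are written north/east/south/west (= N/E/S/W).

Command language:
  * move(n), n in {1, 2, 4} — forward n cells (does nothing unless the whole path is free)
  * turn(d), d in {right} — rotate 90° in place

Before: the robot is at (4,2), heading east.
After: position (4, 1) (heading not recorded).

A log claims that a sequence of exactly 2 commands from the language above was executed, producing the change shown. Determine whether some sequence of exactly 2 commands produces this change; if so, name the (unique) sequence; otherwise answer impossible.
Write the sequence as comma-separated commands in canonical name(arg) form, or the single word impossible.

turn(right), move(1)

key: running move(1) before turn(right) would end elsewhere — order is forced
start: at (4,2), heading east
1. turn(right) → at (4,2), heading south
2. move(1) → at (4,1), heading south
no rival 2-sequence matches.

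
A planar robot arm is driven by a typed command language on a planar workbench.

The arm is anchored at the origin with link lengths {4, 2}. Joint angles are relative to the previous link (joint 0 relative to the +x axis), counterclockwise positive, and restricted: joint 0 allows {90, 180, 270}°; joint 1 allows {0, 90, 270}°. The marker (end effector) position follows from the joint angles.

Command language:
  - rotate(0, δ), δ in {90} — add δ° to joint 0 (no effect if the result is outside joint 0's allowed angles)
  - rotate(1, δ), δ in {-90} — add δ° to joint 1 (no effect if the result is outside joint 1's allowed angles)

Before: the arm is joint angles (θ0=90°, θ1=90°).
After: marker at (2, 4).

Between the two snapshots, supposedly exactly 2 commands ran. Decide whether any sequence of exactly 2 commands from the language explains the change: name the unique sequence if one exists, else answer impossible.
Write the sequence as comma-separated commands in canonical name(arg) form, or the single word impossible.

rotate(1, -90), rotate(1, -90)

from: joint angles (θ0=90°, θ1=90°)
step 1 (rotate(1, -90)): joint angles (θ0=90°, θ1=0°)
step 2 (rotate(1, -90)): joint angles (θ0=90°, θ1=270°)
no other 2-command option fits: unique.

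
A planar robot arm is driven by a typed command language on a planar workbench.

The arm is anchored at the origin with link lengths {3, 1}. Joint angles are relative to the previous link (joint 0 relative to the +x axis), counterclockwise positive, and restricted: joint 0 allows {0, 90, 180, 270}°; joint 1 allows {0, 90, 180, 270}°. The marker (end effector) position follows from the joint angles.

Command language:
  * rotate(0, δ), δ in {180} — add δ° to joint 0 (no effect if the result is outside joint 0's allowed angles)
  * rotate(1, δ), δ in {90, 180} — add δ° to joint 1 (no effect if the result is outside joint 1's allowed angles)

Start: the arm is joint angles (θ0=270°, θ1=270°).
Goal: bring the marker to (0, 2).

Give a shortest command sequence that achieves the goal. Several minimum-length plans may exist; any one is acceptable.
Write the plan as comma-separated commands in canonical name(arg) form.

rotate(1, 90), rotate(0, 180), rotate(1, 180)

t0: joint angles (θ0=270°, θ1=270°)
t=1 rotate(1, 90) ⇒ joint angles (θ0=270°, θ1=0°)
t=2 rotate(0, 180) ⇒ joint angles (θ0=90°, θ1=0°)
t=3 rotate(1, 180) ⇒ joint angles (θ0=90°, θ1=180°)
nothing shorter than 3 reaches the goal.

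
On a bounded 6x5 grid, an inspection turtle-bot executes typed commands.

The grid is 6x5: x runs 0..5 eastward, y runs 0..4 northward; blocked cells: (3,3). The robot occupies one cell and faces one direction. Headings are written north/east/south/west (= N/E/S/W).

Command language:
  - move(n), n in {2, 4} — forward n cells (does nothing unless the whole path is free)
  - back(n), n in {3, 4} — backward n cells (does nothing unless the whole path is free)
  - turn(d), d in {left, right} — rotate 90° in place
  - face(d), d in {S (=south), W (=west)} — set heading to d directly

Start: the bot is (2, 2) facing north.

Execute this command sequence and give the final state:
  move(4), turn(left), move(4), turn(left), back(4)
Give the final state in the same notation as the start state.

initial: (2, 2) facing north
step 1 (move(4)): (2, 2) facing north
step 2 (turn(left)): (2, 2) facing west
step 3 (move(4)): (2, 2) facing west
step 4 (turn(left)): (2, 2) facing south
step 5 (back(4)): (2, 2) facing south

(2, 2) facing south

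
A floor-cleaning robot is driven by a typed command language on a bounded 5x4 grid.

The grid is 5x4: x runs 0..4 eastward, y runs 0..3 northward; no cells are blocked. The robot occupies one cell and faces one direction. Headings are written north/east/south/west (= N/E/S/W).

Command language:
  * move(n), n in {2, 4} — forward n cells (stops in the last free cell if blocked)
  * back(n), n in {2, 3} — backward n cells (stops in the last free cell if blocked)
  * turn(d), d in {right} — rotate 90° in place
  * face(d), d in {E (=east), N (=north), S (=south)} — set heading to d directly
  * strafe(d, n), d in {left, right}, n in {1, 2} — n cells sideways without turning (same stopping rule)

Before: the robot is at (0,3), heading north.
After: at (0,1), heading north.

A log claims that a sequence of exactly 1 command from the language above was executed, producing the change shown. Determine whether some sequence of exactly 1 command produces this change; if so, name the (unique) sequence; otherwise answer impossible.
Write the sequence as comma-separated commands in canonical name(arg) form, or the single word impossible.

key: heading stays N — the single command does not turn
start: at (0,3), heading north
step 1 (back(2)): at (0,1), heading north
no other 1-command option fits: unique.

back(2)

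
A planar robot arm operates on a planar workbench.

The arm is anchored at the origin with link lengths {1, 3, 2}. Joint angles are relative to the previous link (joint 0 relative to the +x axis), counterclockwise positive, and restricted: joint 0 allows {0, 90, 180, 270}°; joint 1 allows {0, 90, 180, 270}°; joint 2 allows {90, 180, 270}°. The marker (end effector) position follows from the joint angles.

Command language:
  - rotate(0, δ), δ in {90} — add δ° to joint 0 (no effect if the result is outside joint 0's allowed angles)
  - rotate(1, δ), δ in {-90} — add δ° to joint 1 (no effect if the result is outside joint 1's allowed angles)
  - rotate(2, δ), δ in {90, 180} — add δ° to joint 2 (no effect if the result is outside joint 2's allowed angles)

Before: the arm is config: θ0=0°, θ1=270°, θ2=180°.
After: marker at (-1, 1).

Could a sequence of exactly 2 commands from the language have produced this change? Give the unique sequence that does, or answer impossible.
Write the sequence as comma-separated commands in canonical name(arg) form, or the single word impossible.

from: config: θ0=0°, θ1=270°, θ2=180°
[1] after rotate(0, 90): config: θ0=90°, θ1=270°, θ2=180°
[2] after rotate(0, 90): config: θ0=180°, θ1=270°, θ2=180°
no other 2-command option fits: unique.

rotate(0, 90), rotate(0, 90)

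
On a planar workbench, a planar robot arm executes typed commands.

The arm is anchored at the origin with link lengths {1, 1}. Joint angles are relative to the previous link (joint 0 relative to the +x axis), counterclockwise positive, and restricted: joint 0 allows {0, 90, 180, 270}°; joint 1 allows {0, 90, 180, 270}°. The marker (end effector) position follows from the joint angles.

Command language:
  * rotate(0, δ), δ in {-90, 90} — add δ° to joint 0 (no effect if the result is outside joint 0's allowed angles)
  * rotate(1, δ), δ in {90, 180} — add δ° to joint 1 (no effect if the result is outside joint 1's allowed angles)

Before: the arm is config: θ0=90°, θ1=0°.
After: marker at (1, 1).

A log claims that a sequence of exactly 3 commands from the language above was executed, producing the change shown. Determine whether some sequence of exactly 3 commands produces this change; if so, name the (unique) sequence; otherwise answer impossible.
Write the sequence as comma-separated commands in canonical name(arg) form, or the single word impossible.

rotate(1, 90), rotate(1, 90), rotate(1, 90)

initial: config: θ0=90°, θ1=0°
[1] after rotate(1, 90): config: θ0=90°, θ1=90°
[2] after rotate(1, 90): config: θ0=90°, θ1=180°
[3] after rotate(1, 90): config: θ0=90°, θ1=270°
no rival 3-sequence matches.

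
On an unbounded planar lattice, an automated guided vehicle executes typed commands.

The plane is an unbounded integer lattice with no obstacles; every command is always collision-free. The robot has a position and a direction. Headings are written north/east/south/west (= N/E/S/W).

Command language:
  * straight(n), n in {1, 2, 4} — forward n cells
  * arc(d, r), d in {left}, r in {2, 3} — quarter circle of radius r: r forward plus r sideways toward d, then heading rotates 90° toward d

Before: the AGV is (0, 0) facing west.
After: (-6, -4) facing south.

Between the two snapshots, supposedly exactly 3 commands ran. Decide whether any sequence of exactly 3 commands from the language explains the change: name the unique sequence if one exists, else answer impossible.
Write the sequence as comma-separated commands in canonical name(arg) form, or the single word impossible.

straight(4), arc(left, 2), straight(2)

key: cell and facing (now S) both changed — the 3 commands mix motion and turning
start: (0, 0) facing west
[1] after straight(4): (-4, 0) facing west
[2] after arc(left, 2): (-6, -2) facing south
[3] after straight(2): (-6, -4) facing south
no other 3-command option fits: unique.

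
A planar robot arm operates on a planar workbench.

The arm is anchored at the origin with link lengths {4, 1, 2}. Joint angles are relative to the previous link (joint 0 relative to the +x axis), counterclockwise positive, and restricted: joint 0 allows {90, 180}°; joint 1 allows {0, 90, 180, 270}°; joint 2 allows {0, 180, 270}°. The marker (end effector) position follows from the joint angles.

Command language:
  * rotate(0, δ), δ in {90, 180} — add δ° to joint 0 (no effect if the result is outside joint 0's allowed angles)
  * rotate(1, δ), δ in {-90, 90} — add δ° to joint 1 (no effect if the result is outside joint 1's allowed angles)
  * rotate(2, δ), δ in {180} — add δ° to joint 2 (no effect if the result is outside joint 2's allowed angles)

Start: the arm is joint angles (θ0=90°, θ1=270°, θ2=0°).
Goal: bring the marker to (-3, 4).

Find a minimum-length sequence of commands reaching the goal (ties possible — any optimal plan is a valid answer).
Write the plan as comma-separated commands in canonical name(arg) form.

begin: joint angles (θ0=90°, θ1=270°, θ2=0°)
1. rotate(1, -90) → joint angles (θ0=90°, θ1=180°, θ2=0°)
2. rotate(1, -90) → joint angles (θ0=90°, θ1=90°, θ2=0°)
shorter routes all fall short; 2 is best.

rotate(1, -90), rotate(1, -90)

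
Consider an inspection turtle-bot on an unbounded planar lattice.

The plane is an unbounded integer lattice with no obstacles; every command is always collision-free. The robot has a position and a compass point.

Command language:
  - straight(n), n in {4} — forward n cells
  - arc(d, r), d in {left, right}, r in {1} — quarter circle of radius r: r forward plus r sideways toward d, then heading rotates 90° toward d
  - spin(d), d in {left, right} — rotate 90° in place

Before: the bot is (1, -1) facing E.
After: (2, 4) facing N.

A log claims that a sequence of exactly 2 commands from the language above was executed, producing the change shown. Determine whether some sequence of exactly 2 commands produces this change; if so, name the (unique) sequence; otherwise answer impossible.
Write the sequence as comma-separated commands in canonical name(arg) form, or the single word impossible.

arc(left, 1), straight(4)

key: order matters: swapping arc(left, 1) and straight(4) lands elsewhere
t0: (1, -1) facing E
[1] after arc(left, 1): (2, 0) facing N
[2] after straight(4): (2, 4) facing N
no other 2-command option fits: unique.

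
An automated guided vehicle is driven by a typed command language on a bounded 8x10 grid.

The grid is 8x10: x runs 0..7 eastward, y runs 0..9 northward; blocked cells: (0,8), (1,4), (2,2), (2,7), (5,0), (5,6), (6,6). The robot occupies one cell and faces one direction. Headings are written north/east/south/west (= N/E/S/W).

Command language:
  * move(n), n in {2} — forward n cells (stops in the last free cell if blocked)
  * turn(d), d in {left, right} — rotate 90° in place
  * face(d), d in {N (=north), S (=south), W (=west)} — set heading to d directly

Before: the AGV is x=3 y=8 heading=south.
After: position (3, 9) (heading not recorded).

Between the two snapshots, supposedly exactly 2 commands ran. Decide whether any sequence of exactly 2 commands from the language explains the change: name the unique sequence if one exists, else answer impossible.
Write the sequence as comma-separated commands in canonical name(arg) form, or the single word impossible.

face(N), move(2)

key: order matters: swapping face(N) and move(2) lands elsewhere
from: x=3 y=8 heading=south
1. face(N) → x=3 y=8 heading=north
2. move(2) → x=3 y=9 heading=north
no rival 2-sequence matches.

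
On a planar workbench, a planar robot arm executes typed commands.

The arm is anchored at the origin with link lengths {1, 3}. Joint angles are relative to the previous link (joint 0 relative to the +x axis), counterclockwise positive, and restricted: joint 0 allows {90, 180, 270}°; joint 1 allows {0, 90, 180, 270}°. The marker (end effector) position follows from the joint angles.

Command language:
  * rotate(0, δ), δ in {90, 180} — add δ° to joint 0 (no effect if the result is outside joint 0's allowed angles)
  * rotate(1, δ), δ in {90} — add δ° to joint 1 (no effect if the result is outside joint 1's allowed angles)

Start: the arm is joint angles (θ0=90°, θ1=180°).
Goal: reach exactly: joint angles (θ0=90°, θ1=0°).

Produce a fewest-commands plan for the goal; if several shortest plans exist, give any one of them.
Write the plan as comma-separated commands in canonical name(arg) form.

begin: joint angles (θ0=90°, θ1=180°)
1. rotate(1, 90) → joint angles (θ0=90°, θ1=270°)
2. rotate(1, 90) → joint angles (θ0=90°, θ1=0°)
nothing shorter than 2 reaches the goal.

rotate(1, 90), rotate(1, 90)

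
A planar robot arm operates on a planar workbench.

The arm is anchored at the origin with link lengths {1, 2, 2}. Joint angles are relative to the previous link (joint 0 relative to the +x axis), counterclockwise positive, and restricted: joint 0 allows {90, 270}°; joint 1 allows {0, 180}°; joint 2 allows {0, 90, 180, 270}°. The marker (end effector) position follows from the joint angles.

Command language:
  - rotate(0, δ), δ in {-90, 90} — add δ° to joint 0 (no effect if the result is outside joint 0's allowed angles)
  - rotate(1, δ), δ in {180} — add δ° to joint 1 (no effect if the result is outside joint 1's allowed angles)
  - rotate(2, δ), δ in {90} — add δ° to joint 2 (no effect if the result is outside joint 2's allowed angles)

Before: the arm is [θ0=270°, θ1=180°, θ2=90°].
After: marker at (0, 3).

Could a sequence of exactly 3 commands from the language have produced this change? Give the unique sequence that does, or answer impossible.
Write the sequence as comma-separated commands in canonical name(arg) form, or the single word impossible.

t0: [θ0=270°, θ1=180°, θ2=90°]
1. rotate(2, 90) → [θ0=270°, θ1=180°, θ2=180°]
2. rotate(2, 90) → [θ0=270°, θ1=180°, θ2=270°]
3. rotate(2, 90) → [θ0=270°, θ1=180°, θ2=0°]
no other 3-command option fits: unique.

rotate(2, 90), rotate(2, 90), rotate(2, 90)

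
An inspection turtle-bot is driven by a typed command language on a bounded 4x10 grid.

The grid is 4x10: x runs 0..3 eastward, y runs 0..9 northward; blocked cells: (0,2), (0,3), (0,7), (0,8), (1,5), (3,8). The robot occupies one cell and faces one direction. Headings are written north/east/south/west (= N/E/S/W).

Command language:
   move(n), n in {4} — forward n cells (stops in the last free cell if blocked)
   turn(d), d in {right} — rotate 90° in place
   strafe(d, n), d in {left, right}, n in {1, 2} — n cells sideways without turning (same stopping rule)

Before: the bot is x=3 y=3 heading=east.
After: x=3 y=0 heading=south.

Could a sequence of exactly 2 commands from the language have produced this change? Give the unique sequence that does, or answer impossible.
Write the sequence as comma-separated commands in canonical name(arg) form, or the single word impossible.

key: move(4) runs into the grid edge before its full distance
t0: x=3 y=3 heading=east
1. turn(right) → x=3 y=3 heading=south
2. move(4) → x=3 y=0 heading=south
no other 2-command option fits: unique.

turn(right), move(4)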